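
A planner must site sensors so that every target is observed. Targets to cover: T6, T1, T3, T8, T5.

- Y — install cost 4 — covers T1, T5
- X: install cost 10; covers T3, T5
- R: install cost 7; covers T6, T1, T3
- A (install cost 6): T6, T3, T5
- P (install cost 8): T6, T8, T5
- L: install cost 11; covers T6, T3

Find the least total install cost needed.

15

This is an integer covering problem.
The greedy cost-per-new-target heuristic would pick Y, A, and P for 18, but a cheaper cover exists.
Choose R and P: together they cover T6, T1, T3, T8, T5 — every target.
Total install cost: 7 + 8 = 15.
No cover costs less than 15.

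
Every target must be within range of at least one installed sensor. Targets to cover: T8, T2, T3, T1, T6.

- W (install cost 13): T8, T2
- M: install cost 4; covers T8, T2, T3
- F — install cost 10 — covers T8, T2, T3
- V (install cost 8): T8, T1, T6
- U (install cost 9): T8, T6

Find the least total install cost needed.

Choose M and V: together they cover T8, T2, T3, T1, T6 — every target.
Total install cost: 4 + 8 = 12.
No cover costs less than 12.

12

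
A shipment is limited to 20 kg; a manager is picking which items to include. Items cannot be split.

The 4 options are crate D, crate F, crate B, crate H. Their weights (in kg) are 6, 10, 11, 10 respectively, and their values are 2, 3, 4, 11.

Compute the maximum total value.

Take crate F and crate H: weight 10 + 10 = 20 ≤ 20, value 3 + 11 = 14.
No other feasible combination does better.

14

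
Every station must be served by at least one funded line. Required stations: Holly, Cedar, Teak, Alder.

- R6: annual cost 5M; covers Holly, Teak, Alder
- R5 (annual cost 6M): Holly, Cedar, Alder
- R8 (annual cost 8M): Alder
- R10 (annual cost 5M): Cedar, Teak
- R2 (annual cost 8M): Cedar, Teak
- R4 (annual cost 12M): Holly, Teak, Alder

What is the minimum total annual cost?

10

Choose R6 and R10: together they cover Holly, Cedar, Teak, Alder — every station.
Total annual cost: 5 + 5 = 10.
No cover costs less than 10.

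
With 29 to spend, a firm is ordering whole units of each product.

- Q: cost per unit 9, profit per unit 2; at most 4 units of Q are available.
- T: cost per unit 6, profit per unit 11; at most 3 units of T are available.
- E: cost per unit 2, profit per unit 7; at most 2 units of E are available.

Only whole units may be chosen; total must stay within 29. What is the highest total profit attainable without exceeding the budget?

E has the best ratio (7/2); taking only E gives at most 2×7 = 14 (stopped by the supply cap of 2).
Mixing does better — 3×T and 2×E: cost 22 ≤ 29, profit 3·11 + 2·7 = 47.

47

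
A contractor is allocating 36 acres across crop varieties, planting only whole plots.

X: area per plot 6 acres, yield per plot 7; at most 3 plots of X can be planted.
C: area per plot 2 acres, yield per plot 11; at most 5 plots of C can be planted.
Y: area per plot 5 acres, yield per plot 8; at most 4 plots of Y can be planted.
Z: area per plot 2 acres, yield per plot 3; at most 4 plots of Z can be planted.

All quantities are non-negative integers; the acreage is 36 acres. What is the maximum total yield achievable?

C has the best ratio (11/2); taking only C gives at most 5×11 = 55 (stopped by the supply cap of 5).
Mixing does better — 5×C, 4×Y, and 3×Z: area 36 ≤ 36, yield 5·11 + 4·8 + 3·3 = 96.

96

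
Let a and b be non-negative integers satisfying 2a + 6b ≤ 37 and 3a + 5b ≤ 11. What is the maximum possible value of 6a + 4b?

(a,b)=(3,0) is feasible, giving 18.
(a,b)=(2,1) is feasible, giving 16.
No feasible integer point exceeds 18.

18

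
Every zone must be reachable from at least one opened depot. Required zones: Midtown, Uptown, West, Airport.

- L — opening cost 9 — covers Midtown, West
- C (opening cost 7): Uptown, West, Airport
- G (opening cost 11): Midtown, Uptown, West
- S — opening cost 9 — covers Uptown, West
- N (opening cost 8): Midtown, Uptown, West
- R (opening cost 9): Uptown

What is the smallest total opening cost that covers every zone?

Choose C and N: together they cover Midtown, Uptown, West, Airport — every zone.
Total opening cost: 7 + 8 = 15.
No cover costs less than 15.

15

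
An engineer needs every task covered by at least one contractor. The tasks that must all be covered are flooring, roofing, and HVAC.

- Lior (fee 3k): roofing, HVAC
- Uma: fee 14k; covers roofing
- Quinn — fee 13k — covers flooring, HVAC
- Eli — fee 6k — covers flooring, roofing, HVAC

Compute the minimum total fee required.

Eli alone covers flooring, roofing, HVAC — every task.
Total fee: 6.

6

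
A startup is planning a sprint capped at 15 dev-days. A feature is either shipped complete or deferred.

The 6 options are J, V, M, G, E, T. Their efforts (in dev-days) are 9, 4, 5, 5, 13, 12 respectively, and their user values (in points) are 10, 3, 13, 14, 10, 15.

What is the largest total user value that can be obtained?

Allowing fractional choices, the relaxed optimum would be about 33.2, but features are indivisible.
V + M + G: effort 4 + 5 + 5 = 14 ≤ 15, user value 3 + 13 + 14 = 30.
M + G: effort 5 + 5 = 10 ≤ 15, user value 13 + 14 = 27.
J + G: effort 9 + 5 = 14 ≤ 15, user value 10 + 14 = 24.
Best is V, M, and G with total user value 30.

30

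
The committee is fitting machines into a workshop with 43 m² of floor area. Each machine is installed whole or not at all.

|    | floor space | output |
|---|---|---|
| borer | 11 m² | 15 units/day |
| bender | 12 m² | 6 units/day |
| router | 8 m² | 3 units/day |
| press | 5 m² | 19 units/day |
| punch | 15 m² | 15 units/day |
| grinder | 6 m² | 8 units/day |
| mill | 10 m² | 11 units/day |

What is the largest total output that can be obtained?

60

borer + press + punch + mill: floor space 11 + 5 + 15 + 10 = 41 ≤ 43, output 15 + 19 + 15 + 11 = 60.
borer + press + punch + grinder: floor space 11 + 5 + 15 + 6 = 37 ≤ 43, output 15 + 19 + 15 + 8 = 57.
Best is borer, press, punch, and mill with total output 60.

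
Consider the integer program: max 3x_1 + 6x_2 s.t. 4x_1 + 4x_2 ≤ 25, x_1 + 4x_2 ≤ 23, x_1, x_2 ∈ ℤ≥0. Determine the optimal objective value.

33

The continuous relaxation peaks at (0.667, 5.58) with value 35.50; rounding to a feasible lattice point costs some objective.
(x_1,x_2)=(1,5): 4·1+4·5=24≤25, 1·1+4·5=21≤23, objective 33.
(x_1,x_2)=(2,4): 4·2+4·4=24≤25, 1·2+4·4=18≤23, objective 30.
No feasible integer point exceeds 33.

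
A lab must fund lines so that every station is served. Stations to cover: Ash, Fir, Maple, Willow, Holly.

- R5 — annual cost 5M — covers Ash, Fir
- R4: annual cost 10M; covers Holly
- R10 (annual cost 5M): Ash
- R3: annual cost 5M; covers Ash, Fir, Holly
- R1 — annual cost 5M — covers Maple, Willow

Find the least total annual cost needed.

10

Choose R3 and R1: together they cover Ash, Fir, Maple, Willow, Holly — every station.
Total annual cost: 5 + 5 = 10.
No cover costs less than 10.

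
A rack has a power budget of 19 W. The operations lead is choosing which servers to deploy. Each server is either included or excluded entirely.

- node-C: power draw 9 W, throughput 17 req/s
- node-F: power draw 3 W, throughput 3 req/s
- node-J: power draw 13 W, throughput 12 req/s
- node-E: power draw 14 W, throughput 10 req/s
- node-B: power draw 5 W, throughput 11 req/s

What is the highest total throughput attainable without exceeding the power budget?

node-C + node-B: power draw 9 + 5 = 14 ≤ 19, throughput 17 + 11 = 28.
node-J + node-B: power draw 13 + 5 = 18 ≤ 19, throughput 12 + 11 = 23.
node-C + node-F + node-B: power draw 9 + 3 + 5 = 17 ≤ 19, throughput 17 + 3 + 11 = 31.
Best is node-C, node-F, and node-B with total throughput 31.

31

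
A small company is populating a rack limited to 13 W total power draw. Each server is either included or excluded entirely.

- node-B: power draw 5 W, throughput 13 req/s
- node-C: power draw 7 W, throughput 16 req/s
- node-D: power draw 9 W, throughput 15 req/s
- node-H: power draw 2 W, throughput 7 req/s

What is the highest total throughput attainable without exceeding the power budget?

29

Treat it as a binary knapsack problem.
Allowing fractional choices, the relaxed optimum would be about 33.7, but servers are indivisible.
node-C + node-H: power draw 7 + 2 = 9 ≤ 13, throughput 16 + 7 = 23.
node-B + node-C: power draw 5 + 7 = 12 ≤ 13, throughput 13 + 16 = 29.
node-D + node-H: power draw 9 + 2 = 11 ≤ 13, throughput 15 + 7 = 22.
Best is node-B and node-C with total throughput 29.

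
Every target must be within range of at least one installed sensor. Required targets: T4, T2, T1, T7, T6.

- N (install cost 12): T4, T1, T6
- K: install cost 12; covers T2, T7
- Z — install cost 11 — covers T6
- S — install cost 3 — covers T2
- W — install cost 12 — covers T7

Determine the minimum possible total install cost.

This is an integer covering problem.
The greedy cost-per-new-target heuristic would pick S, N, and K for 27, but a cheaper cover exists.
Choose N and K: together they cover T4, T2, T1, T7, T6 — every target.
Total install cost: 12 + 12 = 24.
No cover costs less than 24.

24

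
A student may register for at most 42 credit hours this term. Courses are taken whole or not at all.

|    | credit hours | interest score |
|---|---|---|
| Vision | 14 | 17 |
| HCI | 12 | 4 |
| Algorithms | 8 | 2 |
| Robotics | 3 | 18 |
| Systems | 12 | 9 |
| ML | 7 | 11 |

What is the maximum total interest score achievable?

Allowing fractional choices, the relaxed optimum would be about 57.0, but courses are indivisible.
Vision + Robotics + Systems + ML: credit hours 14 + 3 + 12 + 7 = 36 ≤ 42, interest score 17 + 18 + 9 + 11 = 55.
Vision + Algorithms + Robotics + ML: credit hours 14 + 8 + 3 + 7 = 32 ≤ 42, interest score 17 + 2 + 18 + 11 = 48.
Vision + HCI + Robotics + ML: credit hours 14 + 12 + 3 + 7 = 36 ≤ 42, interest score 17 + 4 + 18 + 11 = 50.
Best is Vision, Robotics, Systems, and ML with total interest score 55.

55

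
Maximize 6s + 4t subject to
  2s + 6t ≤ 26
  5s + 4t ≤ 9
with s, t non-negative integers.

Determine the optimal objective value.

The continuous relaxation peaks at (1.8, 0) with value 10.80; rounding to a feasible lattice point costs some objective.
(s,t)=(1,1) is feasible, giving 10.
(s,t)=(0,2) is feasible, giving 8.
(s,t)=(1,0) is feasible, giving 6.
Maximum is 10 at (s,t)=(1,1).

10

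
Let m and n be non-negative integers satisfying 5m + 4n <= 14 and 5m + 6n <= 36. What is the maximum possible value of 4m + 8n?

Relaxing integrality, the LP optimum is 28.00 at (m,n) = (0, 3.5), which is not an integer point.
(m,n)=(0,3): 5·0+4·3=12≤14, 5·0+6·3=18≤36, objective 24.
(m,n)=(1,2): 5·1+4·2=13≤14, 5·1+6·2=17≤36, objective 20.
(m,n)=(0,2): 5·0+4·2=8≤14, 5·0+6·2=12≤36, objective 16.
Maximum is 24 at (m,n)=(0,3).

24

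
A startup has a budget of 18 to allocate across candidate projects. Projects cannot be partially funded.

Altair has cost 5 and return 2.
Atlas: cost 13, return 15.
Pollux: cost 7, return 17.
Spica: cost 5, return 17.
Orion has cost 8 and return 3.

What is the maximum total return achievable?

Altair + Pollux + Spica: cost 5 + 7 + 5 = 17 ≤ 18, return 2 + 17 + 17 = 36.
Pollux + Spica: cost 7 + 5 = 12 ≤ 18, return 17 + 17 = 34.
Best is Altair, Pollux, and Spica with total return 36.

36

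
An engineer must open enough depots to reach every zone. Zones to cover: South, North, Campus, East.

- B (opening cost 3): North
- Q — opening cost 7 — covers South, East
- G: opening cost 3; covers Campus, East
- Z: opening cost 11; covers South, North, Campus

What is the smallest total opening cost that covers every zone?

13

This is a weighted set-cover instance.
Choose B, Q, and G: together they cover South, North, Campus, East — every zone.
Total opening cost: 3 + 7 + 3 = 13.
No cover costs less than 13.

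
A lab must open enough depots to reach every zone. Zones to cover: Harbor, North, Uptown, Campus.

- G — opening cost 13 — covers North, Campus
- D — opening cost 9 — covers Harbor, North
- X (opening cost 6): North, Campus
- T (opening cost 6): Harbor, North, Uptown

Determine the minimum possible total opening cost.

12

Choose X and T: together they cover Harbor, North, Uptown, Campus — every zone.
Total opening cost: 6 + 6 = 12.
No cover costs less than 12.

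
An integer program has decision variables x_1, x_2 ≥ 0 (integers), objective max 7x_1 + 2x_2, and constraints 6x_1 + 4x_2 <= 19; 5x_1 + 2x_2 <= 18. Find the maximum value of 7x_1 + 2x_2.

21

(x_1,x_2)=(3,0) is feasible, giving 21.
(x_1,x_2)=(2,1) is feasible, giving 16.
(x_1,x_2)=(2,0) is feasible, giving 14.
The best lattice point is (3,0), giving 21.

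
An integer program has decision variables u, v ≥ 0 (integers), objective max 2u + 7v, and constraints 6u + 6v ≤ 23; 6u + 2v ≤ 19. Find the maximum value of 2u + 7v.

21

(u,v)=(0,3) is feasible, giving 21.
(u,v)=(1,2) is feasible, giving 16.
The best lattice point is (0,3), giving 21.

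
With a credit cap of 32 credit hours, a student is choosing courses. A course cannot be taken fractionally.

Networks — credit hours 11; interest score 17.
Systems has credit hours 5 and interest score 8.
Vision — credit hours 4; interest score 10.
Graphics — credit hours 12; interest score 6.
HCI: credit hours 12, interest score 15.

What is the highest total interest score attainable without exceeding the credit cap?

50

Networks + Systems + Vision + Graphics: credit hours 11 + 5 + 4 + 12 = 32 ≤ 32, interest score 17 + 8 + 10 + 6 = 41.
Networks + Vision + HCI: credit hours 11 + 4 + 12 = 27 ≤ 32, interest score 17 + 10 + 15 = 42.
Networks + Systems + Vision + HCI: credit hours 11 + 5 + 4 + 12 = 32 ≤ 32, interest score 17 + 8 + 10 + 15 = 50.
Best is Networks, Systems, Vision, and HCI with total interest score 50.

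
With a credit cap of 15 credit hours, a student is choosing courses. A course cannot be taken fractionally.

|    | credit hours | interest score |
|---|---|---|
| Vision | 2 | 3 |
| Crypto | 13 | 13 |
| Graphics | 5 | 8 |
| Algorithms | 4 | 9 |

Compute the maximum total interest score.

20

Treat it as a binary knapsack problem.
Take Vision, Graphics, and Algorithms: credit hours 2 + 5 + 4 = 11 ≤ 15, interest score 3 + 8 + 9 = 20.
No other feasible combination does better.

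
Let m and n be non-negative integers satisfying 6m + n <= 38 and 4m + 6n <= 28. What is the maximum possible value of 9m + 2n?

54

(m,n)=(6,0): 6·6+1·0=36≤38, 4·6+6·0=24≤28, objective 54.
(m,n)=(5,1): 6·5+1·1=31≤38, 4·5+6·1=26≤28, objective 47.
The best lattice point is (6,0), giving 54.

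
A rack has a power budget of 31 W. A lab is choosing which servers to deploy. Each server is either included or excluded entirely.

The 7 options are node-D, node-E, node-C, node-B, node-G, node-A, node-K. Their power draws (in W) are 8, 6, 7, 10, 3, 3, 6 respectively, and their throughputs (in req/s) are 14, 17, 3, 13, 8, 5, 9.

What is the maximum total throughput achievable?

57

Treat it as a binary knapsack problem.
Allowing fractional choices, the relaxed optimum would be about 59.5, but servers are indivisible.
node-D + node-E + node-B + node-G + node-A: power draw 8 + 6 + 10 + 3 + 3 = 30 ≤ 31, throughput 14 + 17 + 13 + 8 + 5 = 57.
node-D + node-E + node-G + node-A + node-K: power draw 8 + 6 + 3 + 3 + 6 = 26 ≤ 31, throughput 14 + 17 + 8 + 5 + 9 = 53.
Best is node-D, node-E, node-B, node-G, and node-A with total throughput 57.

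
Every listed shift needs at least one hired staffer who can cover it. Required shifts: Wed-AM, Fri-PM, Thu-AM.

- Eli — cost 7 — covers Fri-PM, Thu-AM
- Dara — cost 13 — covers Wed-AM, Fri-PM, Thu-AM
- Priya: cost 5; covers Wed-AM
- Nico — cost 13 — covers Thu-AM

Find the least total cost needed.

Choose Eli and Priya: together they cover Wed-AM, Fri-PM, Thu-AM — every shift.
Total cost: 7 + 5 = 12.
No cover costs less than 12.

12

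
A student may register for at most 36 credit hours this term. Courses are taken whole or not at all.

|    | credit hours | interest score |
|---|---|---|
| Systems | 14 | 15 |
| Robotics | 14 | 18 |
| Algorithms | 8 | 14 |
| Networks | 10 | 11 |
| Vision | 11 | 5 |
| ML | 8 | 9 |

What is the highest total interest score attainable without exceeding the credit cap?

Take Systems, Robotics, and Algorithms: credit hours 14 + 14 + 8 = 36 ≤ 36, interest score 15 + 18 + 14 = 47.
No other feasible combination does better.

47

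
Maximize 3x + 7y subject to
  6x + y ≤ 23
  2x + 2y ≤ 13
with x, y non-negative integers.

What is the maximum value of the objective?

(x,y)=(0,6) is feasible, giving 42.
(x,y)=(1,5) is feasible, giving 38.
(x,y)=(0,5) is feasible, giving 35.
Maximum is 42 at (x,y)=(0,6).

42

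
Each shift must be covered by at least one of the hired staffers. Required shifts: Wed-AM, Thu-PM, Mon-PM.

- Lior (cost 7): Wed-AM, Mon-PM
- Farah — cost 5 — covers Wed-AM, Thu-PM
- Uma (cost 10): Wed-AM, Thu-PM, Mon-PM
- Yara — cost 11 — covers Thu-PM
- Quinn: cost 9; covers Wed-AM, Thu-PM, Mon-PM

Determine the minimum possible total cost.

The greedy cost-per-new-shift heuristic would pick Farah and Lior for 12, but a cheaper cover exists.
Quinn alone covers Wed-AM, Thu-PM, Mon-PM — every shift.
Total cost: 9.
No cover costs less than 9.

9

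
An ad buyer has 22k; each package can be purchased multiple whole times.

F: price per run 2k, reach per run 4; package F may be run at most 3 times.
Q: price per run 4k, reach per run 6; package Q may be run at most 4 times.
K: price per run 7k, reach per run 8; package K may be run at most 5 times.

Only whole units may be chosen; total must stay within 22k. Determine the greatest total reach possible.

36

Take 3×F and 4×Q: price 22 ≤ 22, reach 3·4 + 4·6 = 36.
F has the best ratio (4/2) and is taken to its limit of 3; remaining capacity is filled optimally with the others.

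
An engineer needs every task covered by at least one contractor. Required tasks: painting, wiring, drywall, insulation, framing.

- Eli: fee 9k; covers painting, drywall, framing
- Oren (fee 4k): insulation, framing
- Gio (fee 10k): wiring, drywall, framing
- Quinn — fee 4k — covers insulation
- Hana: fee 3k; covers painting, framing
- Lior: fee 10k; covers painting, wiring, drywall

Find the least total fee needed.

14

Choose Oren and Lior: together they cover painting, wiring, drywall, insulation, framing — every task.
Total fee: 4 + 10 = 14.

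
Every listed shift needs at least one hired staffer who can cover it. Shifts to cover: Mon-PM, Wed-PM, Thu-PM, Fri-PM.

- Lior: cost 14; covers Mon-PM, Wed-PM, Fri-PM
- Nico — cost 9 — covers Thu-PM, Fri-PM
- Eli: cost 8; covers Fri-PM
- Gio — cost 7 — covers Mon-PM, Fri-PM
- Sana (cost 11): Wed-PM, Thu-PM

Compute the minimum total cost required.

Choose Gio and Sana: together they cover Mon-PM, Wed-PM, Thu-PM, Fri-PM — every shift.
Total cost: 7 + 11 = 18.
No cover costs less than 18.

18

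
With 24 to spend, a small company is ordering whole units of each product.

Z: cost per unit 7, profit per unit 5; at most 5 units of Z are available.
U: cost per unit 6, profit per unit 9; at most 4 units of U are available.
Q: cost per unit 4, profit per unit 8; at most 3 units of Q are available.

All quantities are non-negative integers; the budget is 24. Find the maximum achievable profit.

42

This is a bounded integer knapsack.
Q has the best ratio (8/4); taking only Q gives at most 3×8 = 24 (stopped by the supply cap of 3).
Mixing does better — 2×U and 3×Q: cost 24 ≤ 24, profit 2·9 + 3·8 = 42.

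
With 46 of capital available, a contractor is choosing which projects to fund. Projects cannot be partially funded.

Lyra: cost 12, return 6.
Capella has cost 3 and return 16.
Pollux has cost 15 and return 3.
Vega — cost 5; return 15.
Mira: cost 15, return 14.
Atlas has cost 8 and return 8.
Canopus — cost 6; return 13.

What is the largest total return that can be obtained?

Capella + Vega + Mira + Atlas + Canopus: cost 3 + 5 + 15 + 8 + 6 = 37 ≤ 46, return 16 + 15 + 14 + 8 + 13 = 66.
Lyra + Capella + Vega + Mira + Canopus: cost 12 + 3 + 5 + 15 + 6 = 41 ≤ 46, return 6 + 16 + 15 + 14 + 13 = 64.
Best is Capella, Vega, Mira, Atlas, and Canopus with total return 66.

66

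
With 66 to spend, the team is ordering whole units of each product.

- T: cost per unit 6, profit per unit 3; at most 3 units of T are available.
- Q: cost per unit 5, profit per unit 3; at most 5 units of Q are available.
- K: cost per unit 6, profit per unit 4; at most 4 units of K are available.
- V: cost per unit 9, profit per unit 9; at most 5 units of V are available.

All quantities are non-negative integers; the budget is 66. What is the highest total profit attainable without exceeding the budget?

V has the best ratio (9/9); taking only V gives at most 5×9 = 45 (stopped by the supply cap of 5).
Mixing does better — 3×Q, 1×K, and 5×V: cost 66 ≤ 66, profit 3·3 + 1·4 + 5·9 = 58.

58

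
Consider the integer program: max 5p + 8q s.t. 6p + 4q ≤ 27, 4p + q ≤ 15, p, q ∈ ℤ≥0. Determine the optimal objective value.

(p,q)=(0,6) is feasible, giving 48.
(p,q)=(1,5) is feasible, giving 45.
(p,q)=(0,5) is feasible, giving 40.
Maximum is 48 at (p,q)=(0,6).

48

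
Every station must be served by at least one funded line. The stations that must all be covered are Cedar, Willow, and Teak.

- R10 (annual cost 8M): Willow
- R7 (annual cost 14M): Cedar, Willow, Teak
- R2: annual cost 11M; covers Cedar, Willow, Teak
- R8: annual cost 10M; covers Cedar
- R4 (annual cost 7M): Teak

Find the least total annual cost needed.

This is a weighted set-cover instance.
R2 alone covers Cedar, Willow, Teak — every station.
Total annual cost: 11.
No cover costs less than 11.

11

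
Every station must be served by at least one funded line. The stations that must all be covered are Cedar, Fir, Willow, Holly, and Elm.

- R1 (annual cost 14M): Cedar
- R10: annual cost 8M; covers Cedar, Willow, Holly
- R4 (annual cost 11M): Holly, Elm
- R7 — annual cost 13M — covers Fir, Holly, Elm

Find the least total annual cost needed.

21

This is a weighted set-cover instance.
Choose R10 and R7: together they cover Cedar, Fir, Willow, Holly, Elm — every station.
Total annual cost: 8 + 13 = 21.
No cover costs less than 21.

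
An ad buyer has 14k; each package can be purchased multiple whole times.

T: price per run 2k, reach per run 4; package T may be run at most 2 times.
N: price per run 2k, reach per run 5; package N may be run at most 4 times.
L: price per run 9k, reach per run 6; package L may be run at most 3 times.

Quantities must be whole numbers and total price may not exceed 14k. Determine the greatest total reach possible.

1×T and 4×N: price 10 ≤ 14, reach 1·4 + 4·5 = 24.
2×T and 4×N: price 12 ≤ 14, reach 2·4 + 4·5 = 28.
Best is 28.

28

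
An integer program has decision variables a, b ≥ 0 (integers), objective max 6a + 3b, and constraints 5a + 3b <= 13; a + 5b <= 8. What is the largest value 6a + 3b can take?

The continuous relaxation peaks at (2.6, 0) with value 15.60; rounding to a feasible lattice point costs some objective.
(a,b)=(2,1): 5·2+3·1=13≤13, 1·2+5·1=7≤8, objective 15.
(a,b)=(2,0): 5·2+3·0=10≤13, 1·2+5·0=2≤8, objective 12.
(a,b)=(1,1): 5·1+3·1=8≤13, 1·1+5·1=6≤8, objective 9.
Maximum is 15 at (a,b)=(2,1).

15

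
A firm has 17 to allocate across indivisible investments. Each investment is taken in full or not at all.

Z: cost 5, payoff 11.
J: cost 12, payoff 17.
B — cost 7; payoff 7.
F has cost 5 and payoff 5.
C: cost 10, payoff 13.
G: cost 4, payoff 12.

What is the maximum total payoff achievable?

Allowing fractional choices, the relaxed optimum would be about 34.3, but investments are indivisible.
Z + F + G: cost 5 + 5 + 4 = 14 ≤ 17, payoff 11 + 5 + 12 = 28.
Z + B + G: cost 5 + 7 + 4 = 16 ≤ 17, payoff 11 + 7 + 12 = 30.
J + G: cost 12 + 4 = 16 ≤ 17, payoff 17 + 12 = 29.
Best is Z, B, and G with total payoff 30.

30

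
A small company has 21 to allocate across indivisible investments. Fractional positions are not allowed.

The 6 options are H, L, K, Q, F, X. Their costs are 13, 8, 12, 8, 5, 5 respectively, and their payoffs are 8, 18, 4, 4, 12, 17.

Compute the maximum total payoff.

Treat it as a binary knapsack problem.
L + X: cost 8 + 5 = 13 ≤ 21, payoff 18 + 17 = 35.
L + Q + X: cost 8 + 8 + 5 = 21 ≤ 21, payoff 18 + 4 + 17 = 39.
L + F + X: cost 8 + 5 + 5 = 18 ≤ 21, payoff 18 + 12 + 17 = 47.
Best is L, F, and X with total payoff 47.

47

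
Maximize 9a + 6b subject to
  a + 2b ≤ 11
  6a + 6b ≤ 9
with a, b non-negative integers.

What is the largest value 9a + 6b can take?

The continuous relaxation peaks at (1.5, 0) with value 13.50; rounding to a feasible lattice point costs some objective.
(a,b)=(1,0) is feasible, giving 9.
(a,b)=(0,1) is feasible, giving 6.
(a,b)=(0,0) is feasible, giving 0.
No feasible integer point exceeds 9.

9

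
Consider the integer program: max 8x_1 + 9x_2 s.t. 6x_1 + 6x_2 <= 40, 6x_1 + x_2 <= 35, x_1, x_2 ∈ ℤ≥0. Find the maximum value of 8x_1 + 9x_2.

54

(x_1,x_2)=(0,6) is feasible, giving 54.
(x_1,x_2)=(1,5) is feasible, giving 53.
(x_1,x_2)=(0,5) is feasible, giving 45.
Maximum is 54 at (x_1,x_2)=(0,6).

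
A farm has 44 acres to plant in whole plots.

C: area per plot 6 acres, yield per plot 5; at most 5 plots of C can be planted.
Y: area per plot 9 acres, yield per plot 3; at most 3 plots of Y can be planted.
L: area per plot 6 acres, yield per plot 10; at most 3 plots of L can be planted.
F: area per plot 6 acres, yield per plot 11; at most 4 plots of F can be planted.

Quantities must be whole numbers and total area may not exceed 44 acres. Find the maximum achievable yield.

1×C, 2×L, and 4×F: area 42 ≤ 44, yield 1·5 + 2·10 + 4·11 = 69.
3×L and 4×F: area 42 ≤ 44, yield 3·10 + 4·11 = 74.
Best is 74.

74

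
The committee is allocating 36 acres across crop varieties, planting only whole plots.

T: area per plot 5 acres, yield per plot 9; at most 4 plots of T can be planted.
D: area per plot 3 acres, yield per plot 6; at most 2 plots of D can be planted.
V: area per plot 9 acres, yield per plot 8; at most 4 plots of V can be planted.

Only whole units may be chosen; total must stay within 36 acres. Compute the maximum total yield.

56

This is a bounded integer knapsack.
D has the best ratio (6/3); taking only D gives at most 2×6 = 12 (stopped by the supply cap of 2).
Mixing does better — 4×T, 2×D, and 1×V: area 35 ≤ 36, yield 4·9 + 2·6 + 1·8 = 56.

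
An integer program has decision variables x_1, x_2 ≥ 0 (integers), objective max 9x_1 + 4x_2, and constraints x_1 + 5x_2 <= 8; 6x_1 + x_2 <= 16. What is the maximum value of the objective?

22

The continuous relaxation peaks at (2.48, 1.1) with value 26.76; rounding to a feasible lattice point costs some objective.
(x_1,x_2)=(2,1): 1·2+5·1=7≤8, 6·2+1·1=13≤16, objective 22.
(x_1,x_2)=(2,0): 1·2+5·0=2≤8, 6·2+1·0=12≤16, objective 18.
No feasible integer point exceeds 22.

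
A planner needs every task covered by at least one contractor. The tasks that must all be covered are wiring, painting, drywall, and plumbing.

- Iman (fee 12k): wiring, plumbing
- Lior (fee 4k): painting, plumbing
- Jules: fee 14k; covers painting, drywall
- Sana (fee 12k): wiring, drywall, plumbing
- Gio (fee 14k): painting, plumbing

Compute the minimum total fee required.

16

Choose Lior and Sana: together they cover wiring, painting, drywall, plumbing — every task.
Total fee: 4 + 12 = 16.
No cover costs less than 16.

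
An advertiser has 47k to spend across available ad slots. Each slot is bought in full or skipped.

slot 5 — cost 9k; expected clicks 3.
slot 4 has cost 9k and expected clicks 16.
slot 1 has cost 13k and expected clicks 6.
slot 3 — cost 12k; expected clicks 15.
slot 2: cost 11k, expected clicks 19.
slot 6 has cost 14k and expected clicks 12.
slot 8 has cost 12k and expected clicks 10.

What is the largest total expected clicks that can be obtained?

slot 4 + slot 3 + slot 2 + slot 8: cost 9 + 12 + 11 + 12 = 44 ≤ 47, expected clicks 16 + 15 + 19 + 10 = 60.
slot 4 + slot 3 + slot 2 + slot 6: cost 9 + 12 + 11 + 14 = 46 ≤ 47, expected clicks 16 + 15 + 19 + 12 = 62.
Best is slot 4, slot 3, slot 2, and slot 6 with total expected clicks 62.

62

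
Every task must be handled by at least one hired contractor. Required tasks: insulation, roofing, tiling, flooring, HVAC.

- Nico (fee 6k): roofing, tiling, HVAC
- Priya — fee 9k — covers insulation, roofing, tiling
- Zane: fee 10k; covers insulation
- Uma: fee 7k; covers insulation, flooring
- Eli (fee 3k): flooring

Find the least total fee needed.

13

The greedy cost-per-new-task heuristic would pick Nico, Eli, and Uma for 16, but a cheaper cover exists.
Choose Nico and Uma: together they cover insulation, roofing, tiling, flooring, HVAC — every task.
Total fee: 6 + 7 = 13.
No cover costs less than 13.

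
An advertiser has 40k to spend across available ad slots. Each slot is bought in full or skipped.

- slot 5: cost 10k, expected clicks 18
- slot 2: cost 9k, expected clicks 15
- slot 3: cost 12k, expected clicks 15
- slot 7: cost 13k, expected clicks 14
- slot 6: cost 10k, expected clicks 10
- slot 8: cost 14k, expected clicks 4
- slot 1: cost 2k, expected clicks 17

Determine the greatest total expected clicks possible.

Allowing fractional choices, the relaxed optimum would be about 72.5, but ad slots are indivisible.
slot 5 + slot 2 + slot 7 + slot 1: cost 10 + 9 + 13 + 2 = 34 ≤ 40, expected clicks 18 + 15 + 14 + 17 = 64.
slot 5 + slot 2 + slot 3 + slot 1: cost 10 + 9 + 12 + 2 = 33 ≤ 40, expected clicks 18 + 15 + 15 + 17 = 65.
Best is slot 5, slot 2, slot 3, and slot 1 with total expected clicks 65.

65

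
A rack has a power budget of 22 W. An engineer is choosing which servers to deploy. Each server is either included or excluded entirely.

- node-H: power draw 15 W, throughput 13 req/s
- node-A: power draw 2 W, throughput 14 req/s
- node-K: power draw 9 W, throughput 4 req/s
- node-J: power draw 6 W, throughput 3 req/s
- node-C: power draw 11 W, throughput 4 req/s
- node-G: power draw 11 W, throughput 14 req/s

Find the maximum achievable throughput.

This is a 0-1 knapsack instance.
Allowing fractional choices, the relaxed optimum would be about 35.8, but servers are indivisible.
node-A + node-G: power draw 2 + 11 = 13 ≤ 22, throughput 14 + 14 = 28.
node-A + node-K + node-G: power draw 2 + 9 + 11 = 22 ≤ 22, throughput 14 + 4 + 14 = 32.
node-A + node-J + node-G: power draw 2 + 6 + 11 = 19 ≤ 22, throughput 14 + 3 + 14 = 31.
Best is node-A, node-K, and node-G with total throughput 32.

32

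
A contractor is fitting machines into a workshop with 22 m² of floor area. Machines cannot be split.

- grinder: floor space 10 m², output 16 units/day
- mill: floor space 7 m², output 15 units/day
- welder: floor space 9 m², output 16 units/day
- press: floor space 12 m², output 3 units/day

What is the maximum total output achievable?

Take grinder and welder: floor space 10 + 9 = 19 ≤ 22, output 16 + 16 = 32.
No other feasible combination does better.

32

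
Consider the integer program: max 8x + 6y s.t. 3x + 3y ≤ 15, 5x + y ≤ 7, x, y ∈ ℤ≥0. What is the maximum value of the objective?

30

(x,y)=(0,5): 3·0+3·5=15≤15, 5·0+1·5=5≤7, objective 30.
(x,y)=(0,4): 3·0+3·4=12≤15, 5·0+1·4=4≤7, objective 24.
No feasible integer point exceeds 30.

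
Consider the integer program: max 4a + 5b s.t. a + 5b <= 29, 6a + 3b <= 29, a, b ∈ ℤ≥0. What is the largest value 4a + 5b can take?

33

Relaxing integrality, the LP optimum is 35.44 at (a,b) = (2.15, 5.37), which is not an integer point.
(a,b)=(2,5): 1·2+5·5=27≤29, 6·2+3·5=27≤29, objective 33.
(a,b)=(1,5): 1·1+5·5=26≤29, 6·1+3·5=21≤29, objective 29.
(a,b)=(2,4): 1·2+5·4=22≤29, 6·2+3·4=24≤29, objective 28.
Maximum is 33 at (a,b)=(2,5).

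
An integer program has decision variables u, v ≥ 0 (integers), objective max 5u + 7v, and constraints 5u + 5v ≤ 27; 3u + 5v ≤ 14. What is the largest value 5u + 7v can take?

The continuous relaxation peaks at (4.67, 0) with value 23.33; rounding to a feasible lattice point costs some objective.
(u,v)=(3,1): 5·3+5·1=20≤27, 3·3+5·1=14≤14, objective 22.
(u,v)=(4,0): 5·4+5·0=20≤27, 3·4+5·0=12≤14, objective 20.
(u,v)=(2,1): 5·2+5·1=15≤27, 3·2+5·1=11≤14, objective 17.
No feasible integer point exceeds 22.

22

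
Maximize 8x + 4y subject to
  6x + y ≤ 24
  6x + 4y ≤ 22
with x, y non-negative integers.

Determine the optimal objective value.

28

The continuous relaxation peaks at (3.67, 0) with value 29.33; rounding to a feasible lattice point costs some objective.
(x,y)=(3,1): 6·3+1·1=19≤24, 6·3+4·1=22≤22, objective 28.
(x,y)=(3,0): 6·3+1·0=18≤24, 6·3+4·0=18≤22, objective 24.
The best lattice point is (3,1), giving 28.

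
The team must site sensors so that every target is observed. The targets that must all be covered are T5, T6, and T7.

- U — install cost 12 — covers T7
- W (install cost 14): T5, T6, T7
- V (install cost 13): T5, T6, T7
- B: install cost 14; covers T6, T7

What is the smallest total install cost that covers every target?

13

V alone covers T5, T6, T7 — every target.
Total install cost: 13.
No cover costs less than 13.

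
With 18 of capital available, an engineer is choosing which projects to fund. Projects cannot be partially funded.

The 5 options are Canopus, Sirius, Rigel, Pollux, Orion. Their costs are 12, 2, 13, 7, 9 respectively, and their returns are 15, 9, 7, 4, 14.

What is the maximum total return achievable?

This is a 0-1 knapsack instance.
Canopus + Sirius: cost 12 + 2 = 14 ≤ 18, return 15 + 9 = 24.
Sirius + Pollux + Orion: cost 2 + 7 + 9 = 18 ≤ 18, return 9 + 4 + 14 = 27.
Sirius + Orion: cost 2 + 9 = 11 ≤ 18, return 9 + 14 = 23.
Best is Sirius, Pollux, and Orion with total return 27.

27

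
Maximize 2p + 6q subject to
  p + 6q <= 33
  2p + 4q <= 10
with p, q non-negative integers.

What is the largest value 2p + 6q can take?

14

Relaxing integrality, the LP optimum is 15.00 at (p,q) = (0, 2.5), which is not an integer point.
(p,q)=(1,2) is feasible, giving 14.
(p,q)=(0,2) is feasible, giving 12.
(p,q)=(2,1) is feasible, giving 10.
Maximum is 14 at (p,q)=(1,2).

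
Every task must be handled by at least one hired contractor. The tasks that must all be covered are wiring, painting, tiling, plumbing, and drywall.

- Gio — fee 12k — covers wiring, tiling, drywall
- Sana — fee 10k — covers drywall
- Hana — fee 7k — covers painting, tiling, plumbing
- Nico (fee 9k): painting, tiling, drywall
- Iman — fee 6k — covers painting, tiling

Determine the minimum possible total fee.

19

Choose Gio and Hana: together they cover wiring, painting, tiling, plumbing, drywall — every task.
Total fee: 12 + 7 = 19.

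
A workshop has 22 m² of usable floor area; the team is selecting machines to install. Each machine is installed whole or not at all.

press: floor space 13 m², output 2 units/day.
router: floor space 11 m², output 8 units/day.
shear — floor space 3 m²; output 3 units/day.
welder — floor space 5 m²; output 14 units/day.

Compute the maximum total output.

Allowing fractional choices, the relaxed optimum would be about 25.5, but machines are indivisible.
router + shear + welder: floor space 11 + 3 + 5 = 19 ≤ 22, output 8 + 3 + 14 = 25.
router + welder: floor space 11 + 5 = 16 ≤ 22, output 8 + 14 = 22.
press + shear + welder: floor space 13 + 3 + 5 = 21 ≤ 22, output 2 + 3 + 14 = 19.
Best is router, shear, and welder with total output 25.

25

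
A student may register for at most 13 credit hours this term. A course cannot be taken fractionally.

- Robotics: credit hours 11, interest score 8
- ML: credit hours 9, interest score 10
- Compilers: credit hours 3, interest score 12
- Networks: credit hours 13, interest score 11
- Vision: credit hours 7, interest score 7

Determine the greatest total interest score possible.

This is a 0-1 knapsack instance.
Allowing fractional choices, the relaxed optimum would be about 23.0, but courses are indivisible.
Compilers + Vision: credit hours 3 + 7 = 10 ≤ 13, interest score 12 + 7 = 19.
Compilers: credit hours 3 ≤ 13, interest score 12.
ML + Compilers: credit hours 9 + 3 = 12 ≤ 13, interest score 10 + 12 = 22.
Best is ML and Compilers with total interest score 22.

22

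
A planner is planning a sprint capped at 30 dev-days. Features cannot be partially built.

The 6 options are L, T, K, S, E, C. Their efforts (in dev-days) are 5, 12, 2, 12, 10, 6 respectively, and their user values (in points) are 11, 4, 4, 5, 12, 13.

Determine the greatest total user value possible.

40

Take L, K, E, and C: effort 5 + 2 + 10 + 6 = 23 ≤ 30, user value 11 + 4 + 12 + 13 = 40.
No other feasible combination does better.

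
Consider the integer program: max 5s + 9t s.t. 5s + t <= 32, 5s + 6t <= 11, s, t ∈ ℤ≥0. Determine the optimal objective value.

The continuous relaxation peaks at (0, 1.83) with value 16.50; rounding to a feasible lattice point costs some objective.
(s,t)=(1,1): 5·1+1·1=6≤32, 5·1+6·1=11≤11, objective 14.
(s,t)=(2,0): 5·2+1·0=10≤32, 5·2+6·0=10≤11, objective 10.
(s,t)=(0,1): 5·0+1·1=1≤32, 5·0+6·1=6≤11, objective 9.
Maximum is 14 at (s,t)=(1,1).

14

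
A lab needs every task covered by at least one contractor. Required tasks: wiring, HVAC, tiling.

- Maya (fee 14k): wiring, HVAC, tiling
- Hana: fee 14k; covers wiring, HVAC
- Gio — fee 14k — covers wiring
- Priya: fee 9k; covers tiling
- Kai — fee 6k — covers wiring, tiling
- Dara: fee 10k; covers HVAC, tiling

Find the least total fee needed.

The greedy cost-per-new-task heuristic would pick Kai and Dara for 16, but a cheaper cover exists.
Maya alone covers wiring, HVAC, tiling — every task.
Total fee: 14.
No cover costs less than 14.

14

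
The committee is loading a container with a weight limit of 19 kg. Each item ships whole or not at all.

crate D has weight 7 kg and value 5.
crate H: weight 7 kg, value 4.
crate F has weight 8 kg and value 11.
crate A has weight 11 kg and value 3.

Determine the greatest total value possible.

16

Allowing fractional choices, the relaxed optimum would be about 18.3, but items are indivisible.
crate H + crate F: weight 7 + 8 = 15 ≤ 19, value 4 + 11 = 15.
crate D + crate F: weight 7 + 8 = 15 ≤ 19, value 5 + 11 = 16.
Best is crate D and crate F with total value 16.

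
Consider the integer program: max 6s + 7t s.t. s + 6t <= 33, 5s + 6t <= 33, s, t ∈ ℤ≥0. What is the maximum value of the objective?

39

(s,t)=(3,3) is feasible, giving 39.
(s,t)=(4,2) is feasible, giving 38.
(s,t)=(5,1) is feasible, giving 37.
(s,t)=(6,0) is feasible, giving 36.
The best lattice point is (3,3), giving 39.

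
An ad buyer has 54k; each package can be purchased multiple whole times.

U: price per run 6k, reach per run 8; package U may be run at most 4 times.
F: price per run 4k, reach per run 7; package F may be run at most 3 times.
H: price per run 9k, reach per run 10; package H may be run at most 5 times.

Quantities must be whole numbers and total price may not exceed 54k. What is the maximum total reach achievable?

F has the best ratio (7/4); taking only F gives at most 3×7 = 21 (stopped by the supply cap of 3).
Mixing does better — 4×U, 3×F, and 2×H: price 54 ≤ 54, reach 4·8 + 3·7 + 2·10 = 73.

73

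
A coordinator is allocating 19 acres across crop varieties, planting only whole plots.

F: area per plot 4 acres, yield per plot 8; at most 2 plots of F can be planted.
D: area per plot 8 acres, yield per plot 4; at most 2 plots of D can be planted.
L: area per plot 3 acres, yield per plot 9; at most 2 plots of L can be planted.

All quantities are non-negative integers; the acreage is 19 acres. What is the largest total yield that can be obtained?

34

This is a bounded integer knapsack.
Take 2×F and 2×L: area 14 ≤ 19, yield 2·8 + 2·9 = 34.
L has the best ratio (9/3) and is taken to its limit of 2; remaining capacity is filled optimally with the others.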